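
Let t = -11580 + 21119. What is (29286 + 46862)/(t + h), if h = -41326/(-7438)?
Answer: 70798603/8874051 ≈ 7.9782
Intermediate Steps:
t = 9539
h = 20663/3719 (h = -41326*(-1/7438) = 20663/3719 ≈ 5.5561)
(29286 + 46862)/(t + h) = (29286 + 46862)/(9539 + 20663/3719) = 76148/(35496204/3719) = 76148*(3719/35496204) = 70798603/8874051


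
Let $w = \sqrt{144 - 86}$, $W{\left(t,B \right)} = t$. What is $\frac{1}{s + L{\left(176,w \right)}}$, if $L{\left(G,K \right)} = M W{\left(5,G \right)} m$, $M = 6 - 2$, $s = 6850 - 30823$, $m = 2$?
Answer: $- \frac{1}{23933} \approx -4.1783 \cdot 10^{-5}$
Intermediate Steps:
$s = -23973$
$M = 4$ ($M = 6 - 2 = 4$)
$w = \sqrt{58} \approx 7.6158$
$L{\left(G,K \right)} = 40$ ($L{\left(G,K \right)} = 4 \cdot 5 \cdot 2 = 20 \cdot 2 = 40$)
$\frac{1}{s + L{\left(176,w \right)}} = \frac{1}{-23973 + 40} = \frac{1}{-23933} = - \frac{1}{23933}$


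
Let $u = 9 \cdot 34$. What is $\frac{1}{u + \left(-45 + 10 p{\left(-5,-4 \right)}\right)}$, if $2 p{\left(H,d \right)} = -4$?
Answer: $\frac{1}{241} \approx 0.0041494$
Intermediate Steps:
$p{\left(H,d \right)} = -2$ ($p{\left(H,d \right)} = \frac{1}{2} \left(-4\right) = -2$)
$u = 306$
$\frac{1}{u + \left(-45 + 10 p{\left(-5,-4 \right)}\right)} = \frac{1}{306 + \left(-45 + 10 \left(-2\right)\right)} = \frac{1}{306 - 65} = \frac{1}{241}$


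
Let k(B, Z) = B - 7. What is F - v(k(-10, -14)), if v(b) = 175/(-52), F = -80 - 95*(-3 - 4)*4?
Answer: 134335/52 ≈ 2583.4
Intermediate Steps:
k(B, Z) = -7 + B
F = 2580 (F = -80 - (-665)*4 = -80 - 95*(-28) = -80 + 2660 = 2580)
v(b) = -175/52 (v(b) = 175*(-1/52) = -175/52)
F - v(k(-10, -14)) = 2580 - 1*(-175/52) = 2580 + 175/52 = 134335/52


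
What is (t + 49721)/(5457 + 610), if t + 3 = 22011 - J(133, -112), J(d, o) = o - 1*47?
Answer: 71888/6067 ≈ 11.849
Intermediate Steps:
J(d, o) = -47 + o (J(d, o) = o - 47 = -47 + o)
t = 22167 (t = -3 + (22011 - (-47 - 112)) = -3 + (22011 - 1*(-159)) = -3 + (22011 + 159) = -3 + 22170 = 22167)
(t + 49721)/(5457 + 610) = (22167 + 49721)/(5457 + 610) = 71888/6067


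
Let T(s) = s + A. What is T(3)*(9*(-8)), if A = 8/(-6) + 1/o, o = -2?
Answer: -84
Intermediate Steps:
A = -11/6 (A = 8/(-6) + 1/(-2) = 8*(-⅙) + 1*(-½) = -4/3 - ½ = -11/6 ≈ -1.8333)
T(s) = -11/6 + s (T(s) = s - 11/6 = -11/6 + s)
T(3)*(9*(-8)) = (-11/6 + 3)*(9*(-8)) = (7/6)*(-72) = -84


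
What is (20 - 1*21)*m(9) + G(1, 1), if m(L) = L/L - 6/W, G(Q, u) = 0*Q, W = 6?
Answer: 0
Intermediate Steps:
G(Q, u) = 0
m(L) = 0 (m(L) = L/L - 6/6 = 1 - 6*⅙ = 1 - 1 = 0)
(20 - 1*21)*m(9) + G(1, 1) = (20 - 1*21)*0 + 0 = (20 - 21)*0 + 0 = -1*0 + 0 = 0 + 0 = 0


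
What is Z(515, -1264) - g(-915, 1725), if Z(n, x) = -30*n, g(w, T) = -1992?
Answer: -13458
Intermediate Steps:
Z(515, -1264) - g(-915, 1725) = -30*515 - 1*(-1992) = -15450 + 1992 = -13458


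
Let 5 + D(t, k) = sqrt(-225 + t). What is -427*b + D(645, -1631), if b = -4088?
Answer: 1745571 + 2*sqrt(105) ≈ 1.7456e+6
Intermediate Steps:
D(t, k) = -5 + sqrt(-225 + t)
-427*b + D(645, -1631) = -427*(-4088) + (-5 + sqrt(-225 + 645)) = 1745576 + (-5 + sqrt(420)) = 1745576 + (-5 + 2*sqrt(105)) = 1745571 + 2*sqrt(105)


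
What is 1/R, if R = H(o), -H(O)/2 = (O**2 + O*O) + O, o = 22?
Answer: -1/1980 ≈ -0.00050505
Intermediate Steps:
H(O) = -4*O**2 - 2*O (H(O) = -2*((O**2 + O*O) + O) = -2*((O**2 + O**2) + O) = -2*(2*O**2 + O) = -2*(O + 2*O**2) = -4*O**2 - 2*O)
R = -1980 (R = -2*22*(1 + 2*22) = -2*22*(1 + 44) = -2*22*45 = -1980)
1/R = 1/(-1980) = -1/1980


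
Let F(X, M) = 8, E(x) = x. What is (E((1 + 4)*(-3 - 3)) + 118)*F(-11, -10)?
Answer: 704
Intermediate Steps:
(E((1 + 4)*(-3 - 3)) + 118)*F(-11, -10) = ((1 + 4)*(-3 - 3) + 118)*8 = (5*(-6) + 118)*8 = (-30 + 118)*8 = 88*8 = 704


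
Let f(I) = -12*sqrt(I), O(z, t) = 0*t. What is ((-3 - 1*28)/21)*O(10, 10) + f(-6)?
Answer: -12*I*sqrt(6) ≈ -29.394*I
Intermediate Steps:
O(z, t) = 0
((-3 - 1*28)/21)*O(10, 10) + f(-6) = ((-3 - 1*28)/21)*0 - 12*I*sqrt(6) = ((-3 - 28)*(1/21))*0 - 12*I*sqrt(6) = -31*1/21*0 - 12*I*sqrt(6) = -31/21*0 - 12*I*sqrt(6) = 0 - 12*I*sqrt(6) = -12*I*sqrt(6)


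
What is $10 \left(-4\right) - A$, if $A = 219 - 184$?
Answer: $-75$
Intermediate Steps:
$A = 35$
$10 \left(-4\right) - A = 10 \left(-4\right) - 35 = -40 - 35 = -75$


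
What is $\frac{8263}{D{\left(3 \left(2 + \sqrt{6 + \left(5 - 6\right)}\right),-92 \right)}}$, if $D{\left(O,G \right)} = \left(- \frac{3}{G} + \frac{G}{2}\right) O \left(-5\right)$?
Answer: $- \frac{1520392}{63435} + \frac{760196 \sqrt{5}}{63435} \approx 2.829$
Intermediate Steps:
$D{\left(O,G \right)} = - 5 O \left(\frac{G}{2} - \frac{3}{G}\right)$ ($D{\left(O,G \right)} = \left(- \frac{3}{G} + G \frac{1}{2}\right) O \left(-5\right) = \left(- \frac{3}{G} + \frac{G}{2}\right) O \left(-5\right) = \left(\frac{G}{2} - \frac{3}{G}\right) O \left(-5\right) = O \left(\frac{G}{2} - \frac{3}{G}\right) \left(-5\right) = - 5 O \left(\frac{G}{2} - \frac{3}{G}\right)$)
$\frac{8263}{D{\left(3 \left(2 + \sqrt{6 + \left(5 - 6\right)}\right),-92 \right)}} = \frac{8263}{\frac{5}{2} \cdot 3 \left(2 + \sqrt{6 + \left(5 - 6\right)}\right) \frac{1}{-92} \left(6 - \left(-92\right)^{2}\right)} = \frac{8263}{\frac{5}{2} \cdot 3 \left(2 + \sqrt{6 + \left(5 - 6\right)}\right) \left(- \frac{1}{92}\right) \left(6 - 8464\right)} = \frac{8263}{\frac{5}{2} \cdot 3 \left(2 + \sqrt{6 - 1}\right) \left(- \frac{1}{92}\right) \left(6 - 8464\right)} = \frac{8263}{\frac{5}{2} \cdot 3 \left(2 + \sqrt{5}\right) \left(- \frac{1}{92}\right) \left(-8458\right)} = \frac{8263}{\frac{5}{2} \left(6 + 3 \sqrt{5}\right) \left(- \frac{1}{92}\right) \left(-8458\right)} = \frac{8263}{\frac{63435}{46} + \frac{63435 \sqrt{5}}{92}}$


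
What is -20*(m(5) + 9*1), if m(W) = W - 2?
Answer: -240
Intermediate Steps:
m(W) = -2 + W
-20*(m(5) + 9*1) = -20*((-2 + 5) + 9*1) = -20*(3 + 9) = -20*12 = -240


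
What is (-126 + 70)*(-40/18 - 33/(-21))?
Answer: 328/9 ≈ 36.444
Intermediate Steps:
(-126 + 70)*(-40/18 - 33/(-21)) = -56*(-40*1/18 - 33*(-1/21)) = -56*(-20/9 + 11/7) = -56*(-41/63) = 328/9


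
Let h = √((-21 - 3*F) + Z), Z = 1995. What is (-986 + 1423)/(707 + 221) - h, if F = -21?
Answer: 437/928 - √2037 ≈ -44.662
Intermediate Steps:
h = √2037 (h = √((-21 - 3*(-21)) + 1995) = √((-21 + 63) + 1995) = √(42 + 1995) = √2037 ≈ 45.133)
(-986 + 1423)/(707 + 221) - h = (-986 + 1423)/(707 + 221) - √2037 = 437/928 - √2037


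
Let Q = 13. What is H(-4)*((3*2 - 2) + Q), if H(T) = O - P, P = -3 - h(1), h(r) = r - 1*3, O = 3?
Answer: 68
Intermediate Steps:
h(r) = -3 + r (h(r) = r - 3 = -3 + r)
P = -1 (P = -3 - (-3 + 1) = -3 - 1*(-2) = -3 + 2 = -1)
H(T) = 4 (H(T) = 3 - 1*(-1) = 3 + 1 = 4)
H(-4)*((3*2 - 2) + Q) = 4*((3*2 - 2) + 13) = 4*((6 - 2) + 13) = 4*(4 + 13) = 4*17 = 68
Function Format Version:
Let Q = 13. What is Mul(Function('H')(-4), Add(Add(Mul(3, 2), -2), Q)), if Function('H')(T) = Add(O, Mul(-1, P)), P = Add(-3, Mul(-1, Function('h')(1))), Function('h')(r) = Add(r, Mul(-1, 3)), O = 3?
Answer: 68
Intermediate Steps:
Function('h')(r) = Add(-3, r) (Function('h')(r) = Add(r, -3) = Add(-3, r))
P = -1 (P = Add(-3, Mul(-1, Add(-3, 1))) = Add(-3, Mul(-1, -2)) = Add(-3, 2) = -1)
Function('H')(T) = 4 (Function('H')(T) = Add(3, Mul(-1, -1)) = Add(3, 1) = 4)
Mul(Function('H')(-4), Add(Add(Mul(3, 2), -2), Q)) = Mul(4, Add(Add(Mul(3, 2), -2), 13)) = Mul(4, Add(Add(6, -2), 13)) = Mul(4, Add(4, 13)) = Mul(4, 17) = 68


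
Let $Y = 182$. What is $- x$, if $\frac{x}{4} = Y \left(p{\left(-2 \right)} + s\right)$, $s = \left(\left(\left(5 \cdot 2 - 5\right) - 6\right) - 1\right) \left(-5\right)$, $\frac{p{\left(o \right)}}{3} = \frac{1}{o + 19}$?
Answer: $- \frac{125944}{17} \approx -7408.5$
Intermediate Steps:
$p{\left(o \right)} = \frac{3}{19 + o}$ ($p{\left(o \right)} = \frac{3}{o + 19} = \frac{3}{19 + o}$)
$s = 10$ ($s = \left(\left(\left(10 - 5\right) - 6\right) - 1\right) \left(-5\right) = \left(\left(5 - 6\right) - 1\right) \left(-5\right) = \left(-1 - 1\right) \left(-5\right) = \left(-2\right) \left(-5\right) = 10$)
$x = \frac{125944}{17}$ ($x = 4 \cdot 182 \left(\frac{3}{19 - 2} + 10\right) = 4 \cdot 182 \left(\frac{3}{17} + 10\right) = 4 \cdot 182 \cdot \frac{173}{17} = 4 \cdot \frac{31486}{17} = \frac{125944}{17} \approx 7408.5$)
$- x = \left(-1\right) \frac{125944}{17} = - \frac{125944}{17}$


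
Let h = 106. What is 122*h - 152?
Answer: 12780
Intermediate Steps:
122*h - 152 = 122*106 - 152 = 12932 - 152 = 12780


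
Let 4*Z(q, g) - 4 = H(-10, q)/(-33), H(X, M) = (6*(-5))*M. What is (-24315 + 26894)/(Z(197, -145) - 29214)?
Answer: -56738/641701 ≈ -0.088418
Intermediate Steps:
H(X, M) = -30*M
Z(q, g) = 1 + 5*q/22 (Z(q, g) = 1 + (-30*q/(-33))/4 = 1 + (-30*q*(-1/33))/4 = 1 + (10*q/11)/4 = 1 + 5*q/22)
(-24315 + 26894)/(Z(197, -145) - 29214) = (-24315 + 26894)/((1 + (5/22)*197) - 29214) = 2579/((1 + 985/22) - 29214) = 2579/(1007/22 - 29214) = 2579/(-641701/22) = 2579*(-22/641701) = -56738/641701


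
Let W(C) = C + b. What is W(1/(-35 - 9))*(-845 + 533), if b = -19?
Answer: 65286/11 ≈ 5935.1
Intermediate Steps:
W(C) = -19 + C (W(C) = C - 19 = -19 + C)
W(1/(-35 - 9))*(-845 + 533) = (-19 + 1/(-35 - 9))*(-845 + 533) = (-19 + 1/(-44))*(-312) = (-19 - 1/44)*(-312) = -837/44*(-312) = 65286/11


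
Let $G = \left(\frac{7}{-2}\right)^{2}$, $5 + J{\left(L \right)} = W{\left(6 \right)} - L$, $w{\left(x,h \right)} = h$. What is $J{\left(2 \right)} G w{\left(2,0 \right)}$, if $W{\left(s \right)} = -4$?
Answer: $0$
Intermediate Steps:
$J{\left(L \right)} = -9 - L$ ($J{\left(L \right)} = -5 - \left(4 + L\right) = -9 - L$)
$G = \frac{49}{4}$ ($G = \left(7 \left(- \frac{1}{2}\right)\right)^{2} = \left(- \frac{7}{2}\right)^{2} = \frac{49}{4} \approx 12.25$)
$J{\left(2 \right)} G w{\left(2,0 \right)} = \left(-9 - 2\right) \frac{49}{4} \cdot 0 = \left(-11\right) \frac{49}{4} \cdot 0 = \left(- \frac{539}{4}\right) 0 = 0$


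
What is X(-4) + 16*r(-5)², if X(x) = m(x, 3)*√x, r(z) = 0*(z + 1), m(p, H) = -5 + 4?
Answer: -2*I ≈ -2.0*I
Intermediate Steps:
m(p, H) = -1
r(z) = 0 (r(z) = 0*(1 + z) = 0)
X(x) = -√x
X(-4) + 16*r(-5)² = -√(-4) + 16*0² = -2*I + 16*0 = -2*I + 0 = -2*I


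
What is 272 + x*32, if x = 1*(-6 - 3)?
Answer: -16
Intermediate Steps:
x = -9 (x = 1*(-9) = -9)
272 + x*32 = 272 - 9*32 = 272 - 288 = -16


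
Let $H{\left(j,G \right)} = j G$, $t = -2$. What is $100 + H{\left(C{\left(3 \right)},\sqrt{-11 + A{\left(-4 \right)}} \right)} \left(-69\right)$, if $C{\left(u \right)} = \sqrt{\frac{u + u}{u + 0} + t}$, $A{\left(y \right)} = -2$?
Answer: $100$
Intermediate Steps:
$C{\left(u \right)} = 0$ ($C{\left(u \right)} = \sqrt{\frac{u + u}{u + 0} - 2} = \sqrt{\frac{2 u}{u} - 2} = \sqrt{2 - 2} = \sqrt{0} = 0$)
$H{\left(j,G \right)} = G j$
$100 + H{\left(C{\left(3 \right)},\sqrt{-11 + A{\left(-4 \right)}} \right)} \left(-69\right) = 100 + \sqrt{-11 - 2} \cdot 0 \left(-69\right) = 100 + \sqrt{-13} \cdot 0 \left(-69\right) = 100 + i \sqrt{13} \cdot 0 \left(-69\right) = 100 + 0 \left(-69\right) = 100 + 0 = 100$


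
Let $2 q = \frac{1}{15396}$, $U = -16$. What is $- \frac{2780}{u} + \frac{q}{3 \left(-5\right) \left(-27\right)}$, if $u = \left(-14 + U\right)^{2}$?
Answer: $- \frac{38520791}{12470760} \approx -3.0889$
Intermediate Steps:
$q = \frac{1}{30792}$ ($q = \frac{1}{2 \cdot 15396} = \frac{1}{2} \cdot \frac{1}{15396} = \frac{1}{30792} \approx 3.2476 \cdot 10^{-5}$)
$u = 900$ ($u = \left(-14 - 16\right)^{2} = \left(-30\right)^{2} = 900$)
$- \frac{2780}{u} + \frac{q}{3 \left(-5\right) \left(-27\right)} = - \frac{2780}{900} + \frac{1}{30792 \cdot 3 \left(-5\right) \left(-27\right)} = \left(-2780\right) \frac{1}{900} + \frac{1}{30792 \left(\left(-15\right) \left(-27\right)\right)} = - \frac{139}{45} + \frac{1}{30792 \cdot 405} = - \frac{139}{45} + \frac{1}{30792} \cdot \frac{1}{405} = - \frac{139}{45} + \frac{1}{12470760} = - \frac{38520791}{12470760}$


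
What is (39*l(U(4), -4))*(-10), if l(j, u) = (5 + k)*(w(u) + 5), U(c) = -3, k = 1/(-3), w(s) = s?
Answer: -1820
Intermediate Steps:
k = -⅓ ≈ -0.33333
l(j, u) = 70/3 + 14*u/3 (l(j, u) = (5 - ⅓)*(u + 5) = 14*(5 + u)/3 = 70/3 + 14*u/3)
(39*l(U(4), -4))*(-10) = (39*(70/3 + (14/3)*(-4)))*(-10) = (39*(70/3 - 56/3))*(-10) = (39*(14/3))*(-10) = 182*(-10) = -1820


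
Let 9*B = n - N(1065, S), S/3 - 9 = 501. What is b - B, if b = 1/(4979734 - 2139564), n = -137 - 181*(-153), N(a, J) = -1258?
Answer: -81836658371/25561530 ≈ -3201.6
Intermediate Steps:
S = 1530 (S = 27 + 3*501 = 27 + 1503 = 1530)
n = 27556 (n = -137 + 27693 = 27556)
B = 28814/9 (B = (27556 - 1*(-1258))/9 = (27556 + 1258)/9 = (1/9)*28814 = 28814/9 ≈ 3201.6)
b = 1/2840170 ≈ 3.5209e-7
b - B = 1/2840170 - 1*28814/9 = 1/2840170 - 28814/9 = -81836658371/25561530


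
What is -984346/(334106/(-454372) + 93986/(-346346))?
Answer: 38726613977639588/39605220867 ≈ 9.7782e+5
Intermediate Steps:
-984346/(334106/(-454372) + 93986/(-346346)) = -984346/(334106*(-1/454372) + 93986*(-1/346346)) = -984346/(-167053/227186 - 46993/173173) = -984346/(-39605220867/39342481178) = -984346*(-39342481178/39605220867) = 38726613977639588/39605220867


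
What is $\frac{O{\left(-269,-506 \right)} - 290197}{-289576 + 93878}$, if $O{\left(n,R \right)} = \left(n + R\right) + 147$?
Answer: $\frac{290825}{195698} \approx 1.4861$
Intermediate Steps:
$O{\left(n,R \right)} = 147 + R + n$ ($O{\left(n,R \right)} = \left(R + n\right) + 147 = 147 + R + n$)
$\frac{O{\left(-269,-506 \right)} - 290197}{-289576 + 93878} = \frac{\left(147 - 506 - 269\right) - 290197}{-289576 + 93878} = \frac{-628 - 290197}{-195698} = \left(-290825\right) \left(- \frac{1}{195698}\right) = \frac{290825}{195698}$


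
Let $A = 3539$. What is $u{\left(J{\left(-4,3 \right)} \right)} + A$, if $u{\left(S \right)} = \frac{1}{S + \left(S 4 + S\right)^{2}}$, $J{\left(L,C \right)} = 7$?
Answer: $\frac{4360049}{1232} \approx 3539.0$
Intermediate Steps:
$u{\left(S \right)} = \frac{1}{S + 25 S^{2}}$ ($u{\left(S \right)} = \frac{1}{S + \left(4 S + S\right)^{2}} = \frac{1}{S + \left(5 S\right)^{2}} = \frac{1}{S + 25 S^{2}}$)
$u{\left(J{\left(-4,3 \right)} \right)} + A = \frac{1}{7 \left(1 + 25 \cdot 7\right)} + 3539 = \frac{1}{7 \left(1 + 175\right)} + 3539 = \frac{1}{7 \cdot 176} + 3539 = \frac{1}{7} \cdot \frac{1}{176} + 3539 = \frac{1}{1232} + 3539 = \frac{4360049}{1232}$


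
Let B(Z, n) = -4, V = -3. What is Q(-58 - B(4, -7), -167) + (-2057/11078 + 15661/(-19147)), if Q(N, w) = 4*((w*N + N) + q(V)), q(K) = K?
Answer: 7602674665367/212110466 ≈ 35843.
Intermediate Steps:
Q(N, w) = -12 + 4*N + 4*N*w (Q(N, w) = 4*((w*N + N) - 3) = 4*((N*w + N) - 3) = 4*((N + N*w) - 3) = 4*(-3 + N + N*w) = -12 + 4*N + 4*N*w)
Q(-58 - B(4, -7), -167) + (-2057/11078 + 15661/(-19147)) = (-12 + 4*(-58 - 1*(-4)) + 4*(-58 - 1*(-4))*(-167)) + (-2057/11078 + 15661/(-19147)) = (-12 + 4*(-58 + 4) + 4*(-58 + 4)*(-167)) + (-2057*1/11078 + 15661*(-1/19147)) = (-12 + 4*(-54) + 4*(-54)*(-167)) + (-2057/11078 - 15661/19147) = (-12 - 216 + 36072) - 212877937/212110466 = 35844 - 212877937/212110466 = 7602674665367/212110466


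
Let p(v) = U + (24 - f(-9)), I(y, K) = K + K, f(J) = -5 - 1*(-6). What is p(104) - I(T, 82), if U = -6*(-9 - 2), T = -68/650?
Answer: -75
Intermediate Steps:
f(J) = 1 (f(J) = -5 + 6 = 1)
T = -34/325 (T = -68*1/650 = -34/325 ≈ -0.10462)
U = 66 (U = -6*(-11) = 66)
I(y, K) = 2*K
p(v) = 89 (p(v) = 66 + (24 - 1*1) = 66 + (24 - 1) = 66 + 23 = 89)
p(104) - I(T, 82) = 89 - 2*82 = 89 - 1*164 = 89 - 164 = -75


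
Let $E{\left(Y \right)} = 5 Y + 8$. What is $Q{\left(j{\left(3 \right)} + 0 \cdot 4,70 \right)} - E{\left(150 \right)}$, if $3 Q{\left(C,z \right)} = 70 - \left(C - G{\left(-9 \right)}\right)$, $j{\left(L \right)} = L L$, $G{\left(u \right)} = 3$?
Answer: $- \frac{2210}{3} \approx -736.67$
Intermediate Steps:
$j{\left(L \right)} = L^{2}$
$Q{\left(C,z \right)} = \frac{73}{3} - \frac{C}{3}$ ($Q{\left(C,z \right)} = \frac{70 - \left(-3 + C\right)}{3} = \frac{73 - C}{3} = \frac{73}{3} - \frac{C}{3}$)
$E{\left(Y \right)} = 8 + 5 Y$
$Q{\left(j{\left(3 \right)} + 0 \cdot 4,70 \right)} - E{\left(150 \right)} = \left(\frac{73}{3} - \frac{3^{2} + 0 \cdot 4}{3}\right) - \left(8 + 5 \cdot 150\right) = \left(\frac{73}{3} - \frac{9 + 0}{3}\right) - \left(8 + 750\right) = \left(\frac{73}{3} - 3\right) - 758 = \frac{64}{3} - 758 = - \frac{2210}{3}$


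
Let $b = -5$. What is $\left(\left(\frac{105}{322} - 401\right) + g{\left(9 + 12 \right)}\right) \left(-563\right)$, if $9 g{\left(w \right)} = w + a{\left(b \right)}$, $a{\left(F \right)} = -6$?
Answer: $\frac{31000469}{138} \approx 2.2464 \cdot 10^{5}$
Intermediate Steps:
$g{\left(w \right)} = - \frac{2}{3} + \frac{w}{9}$ ($g{\left(w \right)} = \frac{w - 6}{9} = \frac{-6 + w}{9} = - \frac{2}{3} + \frac{w}{9}$)
$\left(\left(\frac{105}{322} - 401\right) + g{\left(9 + 12 \right)}\right) \left(-563\right) = \left(\left(\frac{105}{322} - 401\right) - \left(\frac{2}{3} - \frac{9 + 12}{9}\right)\right) \left(-563\right) = \left(\left(105 \cdot \frac{1}{322} - 401\right) + \left(- \frac{2}{3} + \frac{1}{9} \cdot 21\right)\right) \left(-563\right) = \left(\left(\frac{15}{46} - 401\right) + \left(- \frac{2}{3} + \frac{7}{3}\right)\right) \left(-563\right) = \left(- \frac{18431}{46} + \frac{5}{3}\right) \left(-563\right) = \left(- \frac{55063}{138}\right) \left(-563\right) = \frac{31000469}{138}$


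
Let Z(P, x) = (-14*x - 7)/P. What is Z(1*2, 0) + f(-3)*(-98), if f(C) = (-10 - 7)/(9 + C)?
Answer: 1645/6 ≈ 274.17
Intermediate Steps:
Z(P, x) = (-7 - 14*x)/P
f(C) = -17/(9 + C)
Z(1*2, 0) + f(-3)*(-98) = 7*(-1 - 2*0)/((1*2)) - 17/(9 - 3)*(-98) = 7*(-1 + 0)/2 - 17/6*(-98) = 7*(1/2)*(-1) - 17*1/6*(-98) = -7/2 - 17/6*(-98) = -7/2 + 833/3 = 1645/6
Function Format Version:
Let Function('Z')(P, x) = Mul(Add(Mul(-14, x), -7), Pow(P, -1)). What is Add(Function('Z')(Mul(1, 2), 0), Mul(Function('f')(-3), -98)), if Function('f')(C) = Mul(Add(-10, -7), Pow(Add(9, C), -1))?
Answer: Rational(1645, 6) ≈ 274.17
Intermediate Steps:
Function('Z')(P, x) = Mul(Pow(P, -1), Add(-7, Mul(-14, x))) (Function('Z')(P, x) = Mul(Add(-7, Mul(-14, x)), Pow(P, -1)) = Mul(Pow(P, -1), Add(-7, Mul(-14, x))))
Function('f')(C) = Mul(-17, Pow(Add(9, C), -1))
Add(Function('Z')(Mul(1, 2), 0), Mul(Function('f')(-3), -98)) = Add(Mul(7, Pow(Mul(1, 2), -1), Add(-1, Mul(-2, 0))), Mul(Mul(-17, Pow(Add(9, -3), -1)), -98)) = Add(Mul(7, Pow(2, -1), Add(-1, 0)), Mul(Mul(-17, Pow(6, -1)), -98)) = Add(Mul(7, Rational(1, 2), -1), Mul(Mul(-17, Rational(1, 6)), -98)) = Add(Rational(-7, 2), Mul(Rational(-17, 6), -98)) = Add(Rational(-7, 2), Rational(833, 3)) = Rational(1645, 6)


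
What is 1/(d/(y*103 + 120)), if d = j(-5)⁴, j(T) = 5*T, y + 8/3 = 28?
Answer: 8188/1171875 ≈ 0.0069871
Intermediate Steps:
y = 76/3 (y = -8/3 + 28 = 76/3 ≈ 25.333)
d = 390625 (d = (5*(-5))⁴ = (-25)⁴ = 390625)
1/(d/(y*103 + 120)) = 1/(390625/((76/3)*103 + 120)) = 1/(390625/(7828/3 + 120)) = 1/(390625/(8188/3)) = 1/(390625*(3/8188)) = 1/(1171875/8188) = 8188/1171875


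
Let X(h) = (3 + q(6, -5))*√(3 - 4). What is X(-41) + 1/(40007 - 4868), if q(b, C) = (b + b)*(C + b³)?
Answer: 1/35139 + 2535*I ≈ 2.8458e-5 + 2535.0*I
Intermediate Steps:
q(b, C) = 2*b*(C + b³) (q(b, C) = (2*b)*(C + b³) = 2*b*(C + b³))
X(h) = 2535*I (X(h) = (3 + 2*6*(-5 + 6³))*√(3 - 4) = (3 + 2*6*(-5 + 216))*√(-1) = (3 + 2*6*211)*I = (3 + 2532)*I = 2535*I)
X(-41) + 1/(40007 - 4868) = 2535*I + 1/(40007 - 4868) = 2535*I + 1/35139 = 1/35139 + 2535*I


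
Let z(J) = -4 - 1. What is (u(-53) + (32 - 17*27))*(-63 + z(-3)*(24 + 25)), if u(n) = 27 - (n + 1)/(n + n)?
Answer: 6537608/53 ≈ 1.2335e+5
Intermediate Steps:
z(J) = -5
u(n) = 27 - (1 + n)/(2*n)
(u(-53) + (32 - 17*27))*(-63 + z(-3)*(24 + 25)) = ((½)*(-1 + 53*(-53))/(-53) + (32 - 17*27))*(-63 - 5*(24 + 25)) = ((½)*(-1/53)*(-1 - 2809) + (32 - 459))*(-63 - 5*49) = ((½)*(-1/53)*(-2810) - 427)*(-63 - 245) = (1405/53 - 427)*(-308) = -21226/53*(-308) = 6537608/53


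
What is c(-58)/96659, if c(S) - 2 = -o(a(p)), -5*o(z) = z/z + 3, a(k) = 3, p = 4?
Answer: 14/483295 ≈ 2.8968e-5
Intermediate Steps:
o(z) = -⅘ (o(z) = -(z/z + 3)/5 = -(1 + 3)/5 = -⅕*4 = -⅘)
c(S) = 14/5 (c(S) = 2 - 1*(-⅘) = 2 + ⅘ = 14/5)
c(-58)/96659 = (14/5)/96659 = (14/5)*(1/96659) = 14/483295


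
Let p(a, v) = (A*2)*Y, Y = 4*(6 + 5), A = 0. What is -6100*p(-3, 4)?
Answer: 0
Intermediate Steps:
Y = 44 (Y = 4*11 = 44)
p(a, v) = 0 (p(a, v) = (0*2)*44 = 0*44 = 0)
-6100*p(-3, 4) = -6100*0 = 0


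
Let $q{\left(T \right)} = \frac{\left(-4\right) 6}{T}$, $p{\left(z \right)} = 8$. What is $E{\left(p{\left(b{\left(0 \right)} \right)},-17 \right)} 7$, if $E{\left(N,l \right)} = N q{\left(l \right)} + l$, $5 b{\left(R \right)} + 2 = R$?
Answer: $- \frac{679}{17} \approx -39.941$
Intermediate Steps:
$b{\left(R \right)} = - \frac{2}{5} + \frac{R}{5}$
$q{\left(T \right)} = - \frac{24}{T}$
$E{\left(N,l \right)} = l - \frac{24 N}{l}$ ($E{\left(N,l \right)} = N \left(- \frac{24}{l}\right) + l = - \frac{24 N}{l} + l = l - \frac{24 N}{l}$)
$E{\left(p{\left(b{\left(0 \right)} \right)},-17 \right)} 7 = \left(-17 - \frac{192}{-17}\right) 7 = \left(-17 - 192 \left(- \frac{1}{17}\right)\right) 7 = \left(-17 + \frac{192}{17}\right) 7 = \left(- \frac{97}{17}\right) 7 = - \frac{679}{17}$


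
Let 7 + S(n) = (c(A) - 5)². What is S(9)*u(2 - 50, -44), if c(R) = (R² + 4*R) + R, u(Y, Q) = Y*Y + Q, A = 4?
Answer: 2156040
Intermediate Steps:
u(Y, Q) = Q + Y² (u(Y, Q) = Y² + Q = Q + Y²)
c(R) = R² + 5*R
S(n) = 954 (S(n) = -7 + (4*(5 + 4) - 5)² = -7 + (4*9 - 5)² = -7 + (36 - 5)² = -7 + 31² = -7 + 961 = 954)
S(9)*u(2 - 50, -44) = 954*(-44 + (2 - 50)²) = 954*(-44 + (-48)²) = 954*(-44 + 2304) = 954*2260 = 2156040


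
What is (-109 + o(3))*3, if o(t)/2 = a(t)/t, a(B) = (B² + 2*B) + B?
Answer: -291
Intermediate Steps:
a(B) = B² + 3*B
o(t) = 6 + 2*t (o(t) = 2*((t*(3 + t))/t) = 2*(3 + t) = 6 + 2*t)
(-109 + o(3))*3 = (-109 + (6 + 2*3))*3 = (-109 + (6 + 6))*3 = (-109 + 12)*3 = -97*3 = -291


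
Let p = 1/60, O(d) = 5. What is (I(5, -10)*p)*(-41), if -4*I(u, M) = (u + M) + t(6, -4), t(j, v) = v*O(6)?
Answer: -205/48 ≈ -4.2708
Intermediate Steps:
p = 1/60 ≈ 0.016667
t(j, v) = 5*v (t(j, v) = v*5 = 5*v)
I(u, M) = 5 - M/4 - u/4 (I(u, M) = -((u + M) + 5*(-4))/4 = -((M + u) - 20)/4 = -(-20 + M + u)/4 = 5 - M/4 - u/4)
(I(5, -10)*p)*(-41) = ((5 - ¼*(-10) - ¼*5)*(1/60))*(-41) = ((5 + 5/2 - 5/4)*(1/60))*(-41) = ((25/4)*(1/60))*(-41) = (5/48)*(-41) = -205/48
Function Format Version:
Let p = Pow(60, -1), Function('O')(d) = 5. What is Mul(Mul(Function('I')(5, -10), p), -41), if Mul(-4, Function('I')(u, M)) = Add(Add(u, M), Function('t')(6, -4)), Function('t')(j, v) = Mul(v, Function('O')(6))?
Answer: Rational(-205, 48) ≈ -4.2708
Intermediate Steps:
p = Rational(1, 60) ≈ 0.016667
Function('t')(j, v) = Mul(5, v) (Function('t')(j, v) = Mul(v, 5) = Mul(5, v))
Function('I')(u, M) = Add(5, Mul(Rational(-1, 4), M), Mul(Rational(-1, 4), u)) (Function('I')(u, M) = Mul(Rational(-1, 4), Add(Add(u, M), Mul(5, -4))) = Mul(Rational(-1, 4), Add(Add(M, u), -20)) = Mul(Rational(-1, 4), Add(-20, M, u)) = Add(5, Mul(Rational(-1, 4), M), Mul(Rational(-1, 4), u)))
Mul(Mul(Function('I')(5, -10), p), -41) = Mul(Mul(Add(5, Mul(Rational(-1, 4), -10), Mul(Rational(-1, 4), 5)), Rational(1, 60)), -41) = Mul(Mul(Add(5, Rational(5, 2), Rational(-5, 4)), Rational(1, 60)), -41) = Mul(Mul(Rational(25, 4), Rational(1, 60)), -41) = Mul(Rational(5, 48), -41) = Rational(-205, 48)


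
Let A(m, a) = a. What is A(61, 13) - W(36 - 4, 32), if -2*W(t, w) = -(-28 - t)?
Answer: 43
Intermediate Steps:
W(t, w) = -14 - t/2 (W(t, w) = -(-1)*(-28 - t)/2 = -(28 + t)/2 = -14 - t/2)
A(61, 13) - W(36 - 4, 32) = 13 - (-14 - (36 - 4)/2) = 13 - (-14 - 1/2*32) = 13 - (-14 - 16) = 13 - 1*(-30) = 13 + 30 = 43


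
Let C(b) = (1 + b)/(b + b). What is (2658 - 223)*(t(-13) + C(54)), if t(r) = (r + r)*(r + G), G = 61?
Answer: -328065115/108 ≈ -3.0376e+6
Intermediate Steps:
t(r) = 2*r*(61 + r) (t(r) = (r + r)*(r + 61) = (2*r)*(61 + r) = 2*r*(61 + r))
C(b) = (1 + b)/(2*b) (C(b) = (1 + b)/((2*b)) = (1 + b)*(1/(2*b)) = (1 + b)/(2*b))
(2658 - 223)*(t(-13) + C(54)) = (2658 - 223)*(2*(-13)*(61 - 13) + (½)*(1 + 54)/54) = 2435*(2*(-13)*48 + (½)*(1/54)*55) = 2435*(-1248 + 55/108) = 2435*(-134729/108) = -328065115/108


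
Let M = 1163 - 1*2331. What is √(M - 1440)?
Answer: 4*I*√163 ≈ 51.069*I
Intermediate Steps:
M = -1168 (M = 1163 - 2331 = -1168)
√(M - 1440) = √(-1168 - 1440) = √(-2608) = 4*I*√163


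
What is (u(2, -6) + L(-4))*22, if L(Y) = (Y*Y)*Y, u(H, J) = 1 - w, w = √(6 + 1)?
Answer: -1386 - 22*√7 ≈ -1444.2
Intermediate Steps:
w = √7 ≈ 2.6458
u(H, J) = 1 - √7
L(Y) = Y³ (L(Y) = Y²*Y = Y³)
(u(2, -6) + L(-4))*22 = ((1 - √7) + (-4)³)*22 = ((1 - √7) - 64)*22 = (-63 - √7)*22 = -1386 - 22*√7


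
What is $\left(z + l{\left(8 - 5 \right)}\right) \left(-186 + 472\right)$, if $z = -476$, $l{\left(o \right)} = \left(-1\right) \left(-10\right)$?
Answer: $-133276$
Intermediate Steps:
$l{\left(o \right)} = 10$
$\left(z + l{\left(8 - 5 \right)}\right) \left(-186 + 472\right) = \left(-476 + 10\right) \left(-186 + 472\right) = \left(-466\right) 286 = -133276$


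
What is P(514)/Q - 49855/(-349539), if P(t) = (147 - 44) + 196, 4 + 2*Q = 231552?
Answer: 5876424931/40467528186 ≈ 0.14521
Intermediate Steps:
Q = 115774 (Q = -2 + (½)*231552 = -2 + 115776 = 115774)
P(t) = 299 (P(t) = 103 + 196 = 299)
P(514)/Q - 49855/(-349539) = 299/115774 - 49855/(-349539) = 299*(1/115774) - 49855*(-1/349539) = 299/115774 + 49855/349539 = 5876424931/40467528186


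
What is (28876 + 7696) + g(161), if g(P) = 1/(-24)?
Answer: 877727/24 ≈ 36572.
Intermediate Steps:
g(P) = -1/24
(28876 + 7696) + g(161) = (28876 + 7696) - 1/24 = 36572 - 1/24 = 877727/24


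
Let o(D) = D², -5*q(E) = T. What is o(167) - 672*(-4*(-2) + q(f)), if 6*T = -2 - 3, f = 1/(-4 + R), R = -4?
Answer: 22401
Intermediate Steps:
f = -⅛ (f = 1/(-4 - 4) = 1/(-8) = -⅛ ≈ -0.12500)
T = -⅚ (T = (-2 - 3)/6 = (⅙)*(-5) = -⅚ ≈ -0.83333)
q(E) = ⅙ (q(E) = -⅕*(-⅚) = ⅙)
o(167) - 672*(-4*(-2) + q(f)) = 167² - 672*(-4*(-2) + ⅙) = 27889 - 672*(8 + ⅙) = 27889 - 672*49/6 = 27889 - 1*5488 = 27889 - 5488 = 22401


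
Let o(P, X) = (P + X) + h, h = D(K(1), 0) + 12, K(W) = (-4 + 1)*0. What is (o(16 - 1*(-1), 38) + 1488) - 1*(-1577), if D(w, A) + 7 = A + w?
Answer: 3125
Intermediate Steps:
K(W) = 0 (K(W) = -3*0 = 0)
D(w, A) = -7 + A + w (D(w, A) = -7 + (A + w) = -7 + A + w)
h = 5 (h = (-7 + 0 + 0) + 12 = -7 + 12 = 5)
o(P, X) = 5 + P + X (o(P, X) = (P + X) + 5 = 5 + P + X)
(o(16 - 1*(-1), 38) + 1488) - 1*(-1577) = ((5 + (16 - 1*(-1)) + 38) + 1488) - 1*(-1577) = ((5 + (16 + 1) + 38) + 1488) + 1577 = ((5 + 17 + 38) + 1488) + 1577 = (60 + 1488) + 1577 = 1548 + 1577 = 3125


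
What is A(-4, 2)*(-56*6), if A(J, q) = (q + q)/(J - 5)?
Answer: 448/3 ≈ 149.33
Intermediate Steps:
A(J, q) = 2*q/(-5 + J) (A(J, q) = (2*q)/(-5 + J) = 2*q/(-5 + J))
A(-4, 2)*(-56*6) = (2*2/(-5 - 4))*(-56*6) = (2*2/(-9))*(-336) = (2*2*(-1/9))*(-336) = -4/9*(-336) = 448/3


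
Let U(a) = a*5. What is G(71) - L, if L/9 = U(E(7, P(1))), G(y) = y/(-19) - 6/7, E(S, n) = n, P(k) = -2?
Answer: 11359/133 ≈ 85.406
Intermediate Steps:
G(y) = -6/7 - y/19 (G(y) = y*(-1/19) - 6*⅐ = -y/19 - 6/7 = -6/7 - y/19)
U(a) = 5*a
L = -90 (L = 9*(5*(-2)) = 9*(-10) = -90)
G(71) - L = (-6/7 - 1/19*71) - 1*(-90) = (-6/7 - 71/19) + 90 = -611/133 + 90 = 11359/133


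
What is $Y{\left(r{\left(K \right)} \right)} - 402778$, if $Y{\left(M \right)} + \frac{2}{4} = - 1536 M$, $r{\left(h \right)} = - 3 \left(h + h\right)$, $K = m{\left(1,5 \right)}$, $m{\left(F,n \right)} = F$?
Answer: $- \frac{787125}{2} \approx -3.9356 \cdot 10^{5}$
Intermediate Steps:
$K = 1$
$r{\left(h \right)} = - 6 h$ ($r{\left(h \right)} = - 3 \cdot 2 h = - 6 h$)
$Y{\left(M \right)} = - \frac{1}{2} - 1536 M$
$Y{\left(r{\left(K \right)} \right)} - 402778 = \left(- \frac{1}{2} - 1536 \left(\left(-6\right) 1\right)\right) - 402778 = \left(- \frac{1}{2} - -9216\right) - 402778 = \left(- \frac{1}{2} + 9216\right) - 402778 = \frac{18431}{2} - 402778 = - \frac{787125}{2}$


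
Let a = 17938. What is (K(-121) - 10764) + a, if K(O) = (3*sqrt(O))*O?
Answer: 7174 - 3993*I ≈ 7174.0 - 3993.0*I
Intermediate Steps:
K(O) = 3*O**(3/2)
(K(-121) - 10764) + a = (3*(-121)**(3/2) - 10764) + 17938 = (3*(-1331*I) - 10764) + 17938 = (-3993*I - 10764) + 17938 = (-10764 - 3993*I) + 17938 = 7174 - 3993*I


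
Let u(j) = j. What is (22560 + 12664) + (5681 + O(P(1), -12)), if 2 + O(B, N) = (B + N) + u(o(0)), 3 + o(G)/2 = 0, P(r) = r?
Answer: 40886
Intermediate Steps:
o(G) = -6 (o(G) = -6 + 2*0 = -6 + 0 = -6)
O(B, N) = -8 + B + N (O(B, N) = -2 + ((B + N) - 6) = -2 + (-6 + B + N) = -8 + B + N)
(22560 + 12664) + (5681 + O(P(1), -12)) = (22560 + 12664) + (5681 + (-8 + 1 - 12)) = 35224 + (5681 - 19) = 35224 + 5662 = 40886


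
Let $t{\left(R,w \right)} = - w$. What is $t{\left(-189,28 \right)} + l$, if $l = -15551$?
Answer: $-15579$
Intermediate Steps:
$t{\left(-189,28 \right)} + l = \left(-1\right) 28 - 15551 = -28 - 15551 = -15579$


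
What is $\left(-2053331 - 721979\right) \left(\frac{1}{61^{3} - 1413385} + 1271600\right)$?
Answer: $- \frac{2093459803234204345}{593202} \approx -3.5291 \cdot 10^{12}$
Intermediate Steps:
$\left(-2053331 - 721979\right) \left(\frac{1}{61^{3} - 1413385} + 1271600\right) = - 2775310 \left(\frac{1}{226981 - 1413385} + 1271600\right) = - 2775310 \left(\frac{1}{-1186404} + 1271600\right) = - 2775310 \left(- \frac{1}{1186404} + 1271600\right) = \left(-2775310\right) \frac{1508631326399}{1186404} = - \frac{2093459803234204345}{593202}$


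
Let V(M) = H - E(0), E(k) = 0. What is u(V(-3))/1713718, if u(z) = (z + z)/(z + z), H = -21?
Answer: 1/1713718 ≈ 5.8353e-7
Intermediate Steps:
V(M) = -21 (V(M) = -21 - 1*0 = -21 + 0 = -21)
u(z) = 1 (u(z) = (2*z)/((2*z)) = (2*z)*(1/(2*z)) = 1)
u(V(-3))/1713718 = 1/1713718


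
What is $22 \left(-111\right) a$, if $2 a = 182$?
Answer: $-222222$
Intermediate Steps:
$a = 91$ ($a = \frac{1}{2} \cdot 182 = 91$)
$22 \left(-111\right) a = 22 \left(-111\right) 91 = \left(-2442\right) 91 = -222222$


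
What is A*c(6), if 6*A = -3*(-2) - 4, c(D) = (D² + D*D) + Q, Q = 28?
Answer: 100/3 ≈ 33.333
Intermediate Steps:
c(D) = 28 + 2*D² (c(D) = (D² + D*D) + 28 = (D² + D²) + 28 = 2*D² + 28 = 28 + 2*D²)
A = ⅓ (A = (-3*(-2) - 4)/6 = (6 - 4)/6 = (⅙)*2 = ⅓ ≈ 0.33333)
A*c(6) = (28 + 2*6²)/3 = (28 + 2*36)/3 = (28 + 72)/3 = (⅓)*100 = 100/3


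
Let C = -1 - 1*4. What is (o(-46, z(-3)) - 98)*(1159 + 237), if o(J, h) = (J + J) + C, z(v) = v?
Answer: -272220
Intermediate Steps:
C = -5 (C = -1 - 4 = -5)
o(J, h) = -5 + 2*J (o(J, h) = (J + J) - 5 = 2*J - 5 = -5 + 2*J)
(o(-46, z(-3)) - 98)*(1159 + 237) = ((-5 + 2*(-46)) - 98)*(1159 + 237) = ((-5 - 92) - 98)*1396 = (-97 - 98)*1396 = -195*1396 = -272220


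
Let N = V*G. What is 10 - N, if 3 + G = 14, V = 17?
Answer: -177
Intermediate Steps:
G = 11 (G = -3 + 14 = 11)
N = 187 (N = 17*11 = 187)
10 - N = 10 - 1*187 = 10 - 187 = -177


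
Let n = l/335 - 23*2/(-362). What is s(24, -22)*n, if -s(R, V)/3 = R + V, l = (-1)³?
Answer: -45144/60635 ≈ -0.74452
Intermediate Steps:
l = -1
s(R, V) = -3*R - 3*V (s(R, V) = -3*(R + V) = -3*R - 3*V)
n = 7524/60635 (n = -1/335 - 23*2/(-362) = -1*1/335 - 46*(-1/362) = -1/335 + 23/181 = 7524/60635 ≈ 0.12409)
s(24, -22)*n = (-3*24 - 3*(-22))*(7524/60635) = (-72 + 66)*(7524/60635) = -6*7524/60635 = -45144/60635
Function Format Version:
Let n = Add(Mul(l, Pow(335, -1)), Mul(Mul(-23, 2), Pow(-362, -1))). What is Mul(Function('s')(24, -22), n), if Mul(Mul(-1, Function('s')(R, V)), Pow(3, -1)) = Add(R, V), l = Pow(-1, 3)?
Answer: Rational(-45144, 60635) ≈ -0.74452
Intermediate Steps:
l = -1
Function('s')(R, V) = Add(Mul(-3, R), Mul(-3, V)) (Function('s')(R, V) = Mul(-3, Add(R, V)) = Add(Mul(-3, R), Mul(-3, V)))
n = Rational(7524, 60635) (n = Add(Mul(-1, Pow(335, -1)), Mul(Mul(-23, 2), Pow(-362, -1))) = Add(Mul(-1, Rational(1, 335)), Mul(-46, Rational(-1, 362))) = Add(Rational(-1, 335), Rational(23, 181)) = Rational(7524, 60635) ≈ 0.12409)
Mul(Function('s')(24, -22), n) = Mul(Add(Mul(-3, 24), Mul(-3, -22)), Rational(7524, 60635)) = Mul(Add(-72, 66), Rational(7524, 60635)) = Mul(-6, Rational(7524, 60635)) = Rational(-45144, 60635)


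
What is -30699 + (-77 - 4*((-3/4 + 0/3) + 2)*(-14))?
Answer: -30706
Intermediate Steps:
-30699 + (-77 - 4*((-3/4 + 0/3) + 2)*(-14)) = -30699 + (-77 - 4*((-3*1/4 + 0*(1/3)) + 2)*(-14)) = -30699 + (-77 - 4*((-3/4 + 0) + 2)*(-14)) = -30699 + (-77 - 4*(-3/4 + 2)*(-14)) = -30699 + (-77 - 4*5/4*(-14)) = -30699 + (-77 - 5*(-14)) = -30699 + (-77 + 70) = -30699 - 7 = -30706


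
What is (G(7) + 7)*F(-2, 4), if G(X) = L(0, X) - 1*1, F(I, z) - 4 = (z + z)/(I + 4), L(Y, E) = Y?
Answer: 48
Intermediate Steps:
F(I, z) = 4 + 2*z/(4 + I) (F(I, z) = 4 + (z + z)/(I + 4) = 4 + (2*z)/(4 + I) = 4 + 2*z/(4 + I))
G(X) = -1 (G(X) = 0 - 1*1 = 0 - 1 = -1)
(G(7) + 7)*F(-2, 4) = (-1 + 7)*(2*(8 + 4 + 2*(-2))/(4 - 2)) = 6*(2*(8 + 4 - 4)/2) = 6*(2*(½)*8) = 6*8 = 48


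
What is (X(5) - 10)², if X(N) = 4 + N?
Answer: 1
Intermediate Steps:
(X(5) - 10)² = ((4 + 5) - 10)² = (9 - 10)² = (-1)² = 1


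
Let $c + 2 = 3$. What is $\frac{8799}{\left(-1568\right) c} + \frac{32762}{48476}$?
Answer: $- \frac{13398911}{2714656} \approx -4.9358$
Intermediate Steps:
$c = 1$ ($c = -2 + 3 = 1$)
$\frac{8799}{\left(-1568\right) c} + \frac{32762}{48476} = \frac{8799}{\left(-1568\right) 1} + \frac{32762}{48476} = \frac{8799}{-1568} + 32762 \cdot \frac{1}{48476} = 8799 \left(- \frac{1}{1568}\right) + \frac{16381}{24238} = - \frac{1257}{224} + \frac{16381}{24238} = - \frac{13398911}{2714656}$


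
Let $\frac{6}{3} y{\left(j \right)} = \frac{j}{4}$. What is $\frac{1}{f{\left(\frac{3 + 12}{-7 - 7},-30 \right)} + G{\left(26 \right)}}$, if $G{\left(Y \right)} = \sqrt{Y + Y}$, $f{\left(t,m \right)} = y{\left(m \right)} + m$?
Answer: $- \frac{540}{17393} - \frac{32 \sqrt{13}}{17393} \approx -0.037681$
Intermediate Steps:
$y{\left(j \right)} = \frac{j}{8}$ ($y{\left(j \right)} = \frac{j \frac{1}{4}}{2} = \frac{\frac{1}{4} j}{2} = \frac{j}{8}$)
$f{\left(t,m \right)} = \frac{9 m}{8}$ ($f{\left(t,m \right)} = \frac{m}{8} + m = \frac{9 m}{8}$)
$G{\left(Y \right)} = \sqrt{2} \sqrt{Y}$ ($G{\left(Y \right)} = \sqrt{2 Y} = \sqrt{2} \sqrt{Y}$)
$\frac{1}{f{\left(\frac{3 + 12}{-7 - 7},-30 \right)} + G{\left(26 \right)}} = \frac{1}{\frac{9}{8} \left(-30\right) + \sqrt{2} \sqrt{26}} = \frac{1}{- \frac{135}{4} + 2 \sqrt{13}}$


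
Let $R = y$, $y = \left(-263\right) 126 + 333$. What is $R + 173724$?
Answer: $140919$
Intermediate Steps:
$y = -32805$ ($y = -33138 + 333 = -32805$)
$R = -32805$
$R + 173724 = -32805 + 173724 = 140919$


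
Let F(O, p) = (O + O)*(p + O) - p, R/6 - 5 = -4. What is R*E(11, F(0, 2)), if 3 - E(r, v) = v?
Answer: 30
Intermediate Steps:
R = 6 (R = 30 + 6*(-4) = 30 - 24 = 6)
F(O, p) = -p + 2*O*(O + p) (F(O, p) = (2*O)*(O + p) - p = 2*O*(O + p) - p = -p + 2*O*(O + p))
E(r, v) = 3 - v
R*E(11, F(0, 2)) = 6*(3 - (-1*2 + 2*0**2 + 2*0*2)) = 6*(3 - (-2 + 2*0 + 0)) = 6*(3 - (-2 + 0 + 0)) = 6*(3 - 1*(-2)) = 6*(3 + 2) = 6*5 = 30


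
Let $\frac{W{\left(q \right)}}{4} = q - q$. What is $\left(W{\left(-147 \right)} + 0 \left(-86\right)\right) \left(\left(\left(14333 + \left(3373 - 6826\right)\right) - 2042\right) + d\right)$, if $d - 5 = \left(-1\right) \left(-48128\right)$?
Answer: $0$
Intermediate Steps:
$W{\left(q \right)} = 0$ ($W{\left(q \right)} = 4 \left(q - q\right) = 4 \cdot 0 = 0$)
$d = 48133$ ($d = 5 - -48128 = 5 + 48128 = 48133$)
$\left(W{\left(-147 \right)} + 0 \left(-86\right)\right) \left(\left(\left(14333 + \left(3373 - 6826\right)\right) - 2042\right) + d\right) = \left(0 + 0 \left(-86\right)\right) \left(\left(\left(14333 + \left(3373 - 6826\right)\right) - 2042\right) + 48133\right) = \left(0 + 0\right) \left(\left(\left(14333 - 3453\right) - 2042\right) + 48133\right) = 0 \left(\left(10880 - 2042\right) + 48133\right) = 0 \left(8838 + 48133\right) = 0 \cdot 56971 = 0$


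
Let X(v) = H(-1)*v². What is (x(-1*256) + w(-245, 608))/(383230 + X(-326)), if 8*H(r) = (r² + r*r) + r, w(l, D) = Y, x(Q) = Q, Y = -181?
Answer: -874/793029 ≈ -0.0011021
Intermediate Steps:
w(l, D) = -181
H(r) = r²/4 + r/8 (H(r) = ((r² + r*r) + r)/8 = ((r² + r²) + r)/8 = (2*r² + r)/8 = (r + 2*r²)/8 = r²/4 + r/8)
X(v) = v²/8 (X(v) = ((⅛)*(-1)*(1 + 2*(-1)))*v² = ((⅛)*(-1)*(1 - 2))*v² = ((⅛)*(-1)*(-1))*v² = v²/8)
(x(-1*256) + w(-245, 608))/(383230 + X(-326)) = (-1*256 - 181)/(383230 + (⅛)*(-326)²) = (-256 - 181)/(383230 + (⅛)*106276) = -437/(383230 + 26569/2) = -437/793029/2 = -437*2/793029 = -874/793029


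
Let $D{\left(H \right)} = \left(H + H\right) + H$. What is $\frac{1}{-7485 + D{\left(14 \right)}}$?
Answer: $- \frac{1}{7443} \approx -0.00013435$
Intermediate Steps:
$D{\left(H \right)} = 3 H$ ($D{\left(H \right)} = 2 H + H = 3 H$)
$\frac{1}{-7485 + D{\left(14 \right)}} = \frac{1}{-7485 + 3 \cdot 14} = \frac{1}{-7485 + 42} = \frac{1}{-7443} = - \frac{1}{7443}$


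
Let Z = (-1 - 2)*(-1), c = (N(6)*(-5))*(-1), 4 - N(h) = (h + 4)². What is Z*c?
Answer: -1440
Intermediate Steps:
N(h) = 4 - (4 + h)² (N(h) = 4 - (h + 4)² = 4 - (4 + h)²)
c = -480 (c = ((4 - (4 + 6)²)*(-5))*(-1) = ((4 - 1*10²)*(-5))*(-1) = ((4 - 1*100)*(-5))*(-1) = ((4 - 100)*(-5))*(-1) = -96*(-5)*(-1) = 480*(-1) = -480)
Z = 3 (Z = -3*(-1) = 3)
Z*c = 3*(-480) = -1440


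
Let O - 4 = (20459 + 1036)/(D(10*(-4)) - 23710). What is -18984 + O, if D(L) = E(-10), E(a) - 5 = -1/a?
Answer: -4499404970/237049 ≈ -18981.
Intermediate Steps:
E(a) = 5 - 1/a
D(L) = 51/10 (D(L) = 5 - 1/(-10) = 5 - 1*(-⅒) = 5 + ⅒ = 51/10)
O = 733246/237049 (O = 4 + (20459 + 1036)/(51/10 - 23710) = 4 + 21495/(-237049/10) = 4 + 21495*(-10/237049) = 4 - 214950/237049 = 733246/237049 ≈ 3.0932)
-18984 + O = -18984 + 733246/237049 = -4499404970/237049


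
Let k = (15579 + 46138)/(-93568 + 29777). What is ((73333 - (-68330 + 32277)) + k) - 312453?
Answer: -12953908714/63791 ≈ -2.0307e+5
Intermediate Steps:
k = -61717/63791 (k = 61717/(-63791) = 61717*(-1/63791) = -61717/63791 ≈ -0.96749)
((73333 - (-68330 + 32277)) + k) - 312453 = ((73333 - (-68330 + 32277)) - 61717/63791) - 312453 = ((73333 - 1*(-36053)) - 61717/63791) - 312453 = ((73333 + 36053) - 61717/63791) - 312453 = (109386 - 61717/63791) - 312453 = 6977780609/63791 - 312453 = -12953908714/63791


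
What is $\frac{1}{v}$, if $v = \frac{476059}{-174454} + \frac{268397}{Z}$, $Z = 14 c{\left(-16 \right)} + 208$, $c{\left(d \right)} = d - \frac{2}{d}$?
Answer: $- \frac{9943878}{187318856315} \approx -5.3085 \cdot 10^{-5}$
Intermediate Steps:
$Z = - \frac{57}{4}$ ($Z = 14 \left(-16 - \frac{2}{-16}\right) + 208 = 14 \left(-16 - - \frac{1}{8}\right) + 208 = 14 \left(-16 + \frac{1}{8}\right) + 208 = 14 \left(- \frac{127}{8}\right) + 208 = - \frac{889}{4} + 208 = - \frac{57}{4} \approx -14.25$)
$v = - \frac{187318856315}{9943878}$ ($v = \frac{476059}{-174454} + \frac{268397}{- \frac{57}{4}} = 476059 \left(- \frac{1}{174454}\right) + 268397 \left(- \frac{4}{57}\right) = - \frac{476059}{174454} - \frac{1073588}{57} = - \frac{187318856315}{9943878} \approx -18838.0$)
$\frac{1}{v} = \frac{1}{- \frac{187318856315}{9943878}} = - \frac{9943878}{187318856315}$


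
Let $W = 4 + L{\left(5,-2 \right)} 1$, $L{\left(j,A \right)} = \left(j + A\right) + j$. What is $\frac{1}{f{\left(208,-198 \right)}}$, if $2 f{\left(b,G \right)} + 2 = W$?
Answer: $\frac{1}{5} \approx 0.2$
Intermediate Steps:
$L{\left(j,A \right)} = A + 2 j$ ($L{\left(j,A \right)} = \left(A + j\right) + j = A + 2 j$)
$W = 12$ ($W = 4 + \left(-2 + 2 \cdot 5\right) 1 = 4 + \left(-2 + 10\right) 1 = 4 + 8 \cdot 1 = 4 + 8 = 12$)
$f{\left(b,G \right)} = 5$ ($f{\left(b,G \right)} = -1 + \frac{1}{2} \cdot 12 = -1 + 6 = 5$)
$\frac{1}{f{\left(208,-198 \right)}} = \frac{1}{5}$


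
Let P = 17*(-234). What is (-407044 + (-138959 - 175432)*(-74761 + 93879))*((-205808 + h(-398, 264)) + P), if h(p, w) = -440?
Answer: 1263654649345132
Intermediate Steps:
P = -3978
(-407044 + (-138959 - 175432)*(-74761 + 93879))*((-205808 + h(-398, 264)) + P) = (-407044 + (-138959 - 175432)*(-74761 + 93879))*((-205808 - 440) - 3978) = (-407044 - 314391*19118)*(-206248 - 3978) = (-407044 - 6010527138)*(-210226) = -6010934182*(-210226) = 1263654649345132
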